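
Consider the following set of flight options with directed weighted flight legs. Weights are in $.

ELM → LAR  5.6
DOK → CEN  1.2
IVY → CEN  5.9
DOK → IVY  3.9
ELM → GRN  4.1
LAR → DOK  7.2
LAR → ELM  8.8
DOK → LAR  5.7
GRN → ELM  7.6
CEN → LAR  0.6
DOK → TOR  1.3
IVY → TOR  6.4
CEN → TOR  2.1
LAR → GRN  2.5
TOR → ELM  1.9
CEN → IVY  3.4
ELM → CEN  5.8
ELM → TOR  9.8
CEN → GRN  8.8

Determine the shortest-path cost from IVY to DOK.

Running Dijkstra from IVY:
IVY: 0
CEN: 5.9  (via IVY)
TOR: 6.4  (via IVY)
LAR: 6.5  (via CEN)
ELM: 8.3  (via TOR)
GRN: 9  (via LAR)
DOK: 13.7  (via LAR)
Shortest route: IVY–CEN–LAR–DOK = $13.7.

$13.7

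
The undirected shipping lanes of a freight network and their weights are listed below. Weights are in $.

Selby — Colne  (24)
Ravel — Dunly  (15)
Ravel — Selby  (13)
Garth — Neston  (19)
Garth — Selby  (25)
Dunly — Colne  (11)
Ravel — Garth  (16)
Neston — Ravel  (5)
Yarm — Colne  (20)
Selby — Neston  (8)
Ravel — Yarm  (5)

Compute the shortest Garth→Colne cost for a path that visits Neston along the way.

Best Garth to Neston: Garth → Neston costing 19
Shortest Neston→Colne: Neston → Ravel → Yarm → Colne = 30
Total via Neston: 19 + 30 = $49.

$49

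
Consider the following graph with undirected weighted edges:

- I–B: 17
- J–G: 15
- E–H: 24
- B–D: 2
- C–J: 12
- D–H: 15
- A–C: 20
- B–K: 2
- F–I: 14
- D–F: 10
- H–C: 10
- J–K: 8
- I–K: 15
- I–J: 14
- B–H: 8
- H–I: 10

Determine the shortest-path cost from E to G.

57

Settle nodes by increasing distance from E:
E: 0
H: 24  (via E)
B: 32  (via H)
C: 34  (via H)
D: 34  (via B)
I: 34  (via H)
K: 34  (via B)
J: 42  (via K)
F: 44  (via D)
A: 54  (via C)
G: 57  (via J)
Shortest route: E → H → B → K → J → G = 57.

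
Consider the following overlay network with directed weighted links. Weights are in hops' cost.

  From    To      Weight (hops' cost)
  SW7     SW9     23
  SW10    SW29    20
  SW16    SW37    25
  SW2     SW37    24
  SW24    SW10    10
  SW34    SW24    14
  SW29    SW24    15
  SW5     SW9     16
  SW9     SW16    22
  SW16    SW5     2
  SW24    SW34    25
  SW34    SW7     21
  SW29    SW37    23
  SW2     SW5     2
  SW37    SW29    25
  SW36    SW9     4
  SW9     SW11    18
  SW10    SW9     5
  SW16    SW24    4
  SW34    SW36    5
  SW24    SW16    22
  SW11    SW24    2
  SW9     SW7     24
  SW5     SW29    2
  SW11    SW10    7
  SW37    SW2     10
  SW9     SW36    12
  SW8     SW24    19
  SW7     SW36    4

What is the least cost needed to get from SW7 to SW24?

Enumerating some paths:
SW7 → SW36 → SW9 → SW11 → SW24: 4+4+18+2 = 28
SW7 → SW36 → SW9 → SW16 → SW24: 4+4+22+4 = 34
The minimum is 28 hops' cost via SW7 → SW36 → SW9 → SW11 → SW24.

28 hops' cost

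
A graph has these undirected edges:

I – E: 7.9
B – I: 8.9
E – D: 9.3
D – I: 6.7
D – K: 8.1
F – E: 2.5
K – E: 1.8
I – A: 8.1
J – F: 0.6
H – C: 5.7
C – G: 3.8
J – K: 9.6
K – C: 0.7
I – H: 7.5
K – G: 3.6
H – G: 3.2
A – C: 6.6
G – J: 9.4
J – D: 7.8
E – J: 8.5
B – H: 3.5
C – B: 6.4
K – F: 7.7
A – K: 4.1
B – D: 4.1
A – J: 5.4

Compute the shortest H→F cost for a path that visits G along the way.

Shortest H→G: H → G = 3.2
Shortest G→F: G → K → E → F = 7.9
Total via G: 3.2 + 7.9 = 11.1.

11.1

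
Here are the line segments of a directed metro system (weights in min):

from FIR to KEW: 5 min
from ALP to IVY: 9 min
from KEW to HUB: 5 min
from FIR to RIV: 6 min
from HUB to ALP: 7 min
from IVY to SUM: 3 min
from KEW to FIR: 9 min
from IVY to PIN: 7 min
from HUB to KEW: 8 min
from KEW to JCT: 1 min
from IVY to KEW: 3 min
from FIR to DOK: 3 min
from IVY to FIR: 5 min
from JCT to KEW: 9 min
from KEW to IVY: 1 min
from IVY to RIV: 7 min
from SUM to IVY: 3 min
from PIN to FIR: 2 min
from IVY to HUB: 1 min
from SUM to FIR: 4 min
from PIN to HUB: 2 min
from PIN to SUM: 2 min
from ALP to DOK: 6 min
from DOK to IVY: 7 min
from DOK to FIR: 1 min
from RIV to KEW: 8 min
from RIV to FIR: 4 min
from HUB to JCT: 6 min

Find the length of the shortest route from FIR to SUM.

Candidate routes:
FIR - DOK - IVY - SUM: 3+7+3 = 13
FIR - KEW - IVY - SUM: 5+1+3 = 9
The minimum is 9 min via FIR - KEW - IVY - SUM.

9 min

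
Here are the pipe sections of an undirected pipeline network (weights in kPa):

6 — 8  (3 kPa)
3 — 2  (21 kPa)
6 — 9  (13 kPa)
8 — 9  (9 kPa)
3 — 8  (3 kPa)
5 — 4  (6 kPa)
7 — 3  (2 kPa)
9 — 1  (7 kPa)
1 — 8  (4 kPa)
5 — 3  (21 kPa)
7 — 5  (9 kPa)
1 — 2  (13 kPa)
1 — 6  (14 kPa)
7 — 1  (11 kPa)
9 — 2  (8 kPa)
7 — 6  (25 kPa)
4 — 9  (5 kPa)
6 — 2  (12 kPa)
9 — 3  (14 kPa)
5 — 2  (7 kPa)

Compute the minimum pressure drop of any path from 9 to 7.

Running Dijkstra from 9:
9: 0
4: 5  (via 9)
1: 7  (via 9)
2: 8  (via 9)
8: 9  (via 9)
5: 11  (via 4)
3: 12  (via 8)
6: 12  (via 8)
7: 14  (via 3)
Shortest route: 9 → 8 → 3 → 7 = 14 kPa.

14 kPa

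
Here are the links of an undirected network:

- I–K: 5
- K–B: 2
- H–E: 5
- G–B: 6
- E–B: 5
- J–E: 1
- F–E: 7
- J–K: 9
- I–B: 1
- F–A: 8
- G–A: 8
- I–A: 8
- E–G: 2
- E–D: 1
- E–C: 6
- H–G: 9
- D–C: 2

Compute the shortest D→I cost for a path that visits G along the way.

10

Shortest D→G: D–E–G = 3
Best G to I: G–B–I costing 7
Total via G: 3 + 7 = 10.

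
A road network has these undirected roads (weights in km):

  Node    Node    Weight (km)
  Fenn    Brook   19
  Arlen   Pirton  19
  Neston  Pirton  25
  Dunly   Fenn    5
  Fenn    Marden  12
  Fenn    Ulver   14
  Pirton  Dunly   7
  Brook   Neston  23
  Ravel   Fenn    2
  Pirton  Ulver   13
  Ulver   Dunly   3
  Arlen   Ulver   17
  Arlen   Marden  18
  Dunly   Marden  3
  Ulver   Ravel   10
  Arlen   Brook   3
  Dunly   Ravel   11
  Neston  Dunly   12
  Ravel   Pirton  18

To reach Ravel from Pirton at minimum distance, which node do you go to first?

Dunly

Enumerating some paths:
Pirton → Dunly → Fenn → Ravel: 7+5+2 = 14
Pirton → Ravel: 18 = 18
Pirton → Dunly → Ravel: 7+11 = 18
The minimum is 14 km via Pirton → Dunly → Fenn → Ravel.
So from Pirton the first move is to Dunly.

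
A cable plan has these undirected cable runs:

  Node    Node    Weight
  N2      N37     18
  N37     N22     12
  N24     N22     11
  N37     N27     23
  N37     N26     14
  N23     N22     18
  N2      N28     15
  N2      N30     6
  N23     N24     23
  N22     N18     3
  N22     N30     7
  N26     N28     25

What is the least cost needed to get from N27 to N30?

42

Running Dijkstra from N27:
N27: 0
N37: 23  (via N27)
N22: 35  (via N37)
N26: 37  (via N37)
N18: 38  (via N22)
N2: 41  (via N37)
N30: 42  (via N22)
Shortest route: N27 → N37 → N22 → N30 = 42.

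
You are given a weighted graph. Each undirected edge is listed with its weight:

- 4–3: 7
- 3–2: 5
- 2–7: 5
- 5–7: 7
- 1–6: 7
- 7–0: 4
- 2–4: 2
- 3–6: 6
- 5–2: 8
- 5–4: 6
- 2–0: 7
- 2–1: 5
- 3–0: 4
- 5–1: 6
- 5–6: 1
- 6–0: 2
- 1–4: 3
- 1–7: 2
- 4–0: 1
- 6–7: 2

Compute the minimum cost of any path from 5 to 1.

5

Settle nodes by increasing distance from 5:
5: 0
6: 1  (via 5)
0: 3  (via 6)
7: 3  (via 6)
4: 4  (via 0)
1: 5  (via 7)
Shortest route: 5 → 6 → 7 → 1 = 5.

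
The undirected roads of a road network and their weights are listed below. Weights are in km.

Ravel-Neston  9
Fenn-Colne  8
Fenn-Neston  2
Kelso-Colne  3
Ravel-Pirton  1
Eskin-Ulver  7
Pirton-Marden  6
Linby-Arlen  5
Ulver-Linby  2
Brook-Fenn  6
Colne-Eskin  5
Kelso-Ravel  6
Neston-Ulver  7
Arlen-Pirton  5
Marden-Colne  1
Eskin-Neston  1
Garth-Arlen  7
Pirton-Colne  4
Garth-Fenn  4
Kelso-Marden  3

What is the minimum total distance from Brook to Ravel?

17 km

Enumerating some paths:
Brook → Fenn → Neston → Eskin → Colne → Pirton → Ravel: 6+2+1+5+4+1 = 19
Brook → Fenn → Neston → Ravel: 6+2+9 = 17
Brook → Fenn → Colne → Pirton → Ravel: 6+8+4+1 = 19
The minimum is 17 km via Brook → Fenn → Neston → Ravel.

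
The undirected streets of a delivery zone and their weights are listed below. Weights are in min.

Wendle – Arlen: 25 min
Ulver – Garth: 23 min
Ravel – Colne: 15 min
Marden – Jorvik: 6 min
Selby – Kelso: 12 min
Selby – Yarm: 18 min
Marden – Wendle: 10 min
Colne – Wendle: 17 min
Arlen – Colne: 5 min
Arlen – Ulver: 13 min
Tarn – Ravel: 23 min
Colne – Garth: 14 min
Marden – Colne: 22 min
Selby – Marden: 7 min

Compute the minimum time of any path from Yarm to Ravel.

62 min

Running Dijkstra from Yarm:
Yarm: 0
Selby: 18  (via Yarm)
Marden: 25  (via Selby)
Kelso: 30  (via Selby)
Jorvik: 31  (via Marden)
Wendle: 35  (via Marden)
Colne: 47  (via Marden)
Arlen: 52  (via Colne)
Garth: 61  (via Colne)
Ravel: 62  (via Colne)
Shortest route: Yarm–Selby–Marden–Colne–Ravel = 62 min.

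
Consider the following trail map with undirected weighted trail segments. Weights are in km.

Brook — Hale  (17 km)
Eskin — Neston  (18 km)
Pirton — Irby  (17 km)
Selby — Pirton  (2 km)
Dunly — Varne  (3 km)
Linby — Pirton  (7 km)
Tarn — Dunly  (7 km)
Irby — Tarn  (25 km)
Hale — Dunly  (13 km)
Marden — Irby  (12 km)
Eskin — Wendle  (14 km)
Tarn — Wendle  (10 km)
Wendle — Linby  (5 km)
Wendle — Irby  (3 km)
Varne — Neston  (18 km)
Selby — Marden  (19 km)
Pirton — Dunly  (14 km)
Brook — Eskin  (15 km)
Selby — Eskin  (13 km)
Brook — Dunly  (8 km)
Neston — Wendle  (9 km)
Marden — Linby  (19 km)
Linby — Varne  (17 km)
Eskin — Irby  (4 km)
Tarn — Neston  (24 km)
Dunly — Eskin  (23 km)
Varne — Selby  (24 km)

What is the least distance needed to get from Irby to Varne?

23 km

Shortest distances from Irby:
Irby: 0
Wendle: 3  (via Irby)
Eskin: 4  (via Irby)
Linby: 8  (via Wendle)
Neston: 12  (via Wendle)
Marden: 12  (via Irby)
Tarn: 13  (via Wendle)
Pirton: 15  (via Linby)
Selby: 17  (via Eskin)
Brook: 19  (via Eskin)
Dunly: 20  (via Tarn)
Varne: 23  (via Dunly)
Shortest route: Irby–Wendle–Tarn–Dunly–Varne = 23 km.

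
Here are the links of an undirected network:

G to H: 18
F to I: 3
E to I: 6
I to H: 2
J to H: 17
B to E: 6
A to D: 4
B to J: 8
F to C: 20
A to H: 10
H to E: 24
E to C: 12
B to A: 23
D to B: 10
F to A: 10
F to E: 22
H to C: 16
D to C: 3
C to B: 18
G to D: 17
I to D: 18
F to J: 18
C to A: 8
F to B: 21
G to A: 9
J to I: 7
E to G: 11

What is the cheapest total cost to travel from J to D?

Shortest distances from J:
J: 0
I: 7  (via J)
B: 8  (via J)
H: 9  (via I)
F: 10  (via I)
E: 13  (via I)
D: 18  (via B)
Shortest route: J–B–D = 18.

18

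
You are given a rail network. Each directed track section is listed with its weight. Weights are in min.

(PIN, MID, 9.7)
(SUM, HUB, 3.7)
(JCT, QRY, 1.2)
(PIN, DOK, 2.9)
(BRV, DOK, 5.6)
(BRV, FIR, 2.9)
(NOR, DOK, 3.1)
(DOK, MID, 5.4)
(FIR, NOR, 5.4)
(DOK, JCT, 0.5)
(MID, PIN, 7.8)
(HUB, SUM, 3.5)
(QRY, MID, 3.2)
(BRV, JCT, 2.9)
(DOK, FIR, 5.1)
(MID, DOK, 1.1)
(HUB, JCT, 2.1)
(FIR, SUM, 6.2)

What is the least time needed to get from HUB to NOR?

18.1 min

Settle nodes by increasing distance from HUB:
HUB: 0
JCT: 2.1  (via HUB)
QRY: 3.3  (via JCT)
SUM: 3.5  (via HUB)
MID: 6.5  (via QRY)
DOK: 7.6  (via MID)
FIR: 12.7  (via DOK)
PIN: 14.3  (via MID)
NOR: 18.1  (via FIR)
Shortest route: HUB–JCT–QRY–MID–DOK–FIR–NOR = 18.1 min.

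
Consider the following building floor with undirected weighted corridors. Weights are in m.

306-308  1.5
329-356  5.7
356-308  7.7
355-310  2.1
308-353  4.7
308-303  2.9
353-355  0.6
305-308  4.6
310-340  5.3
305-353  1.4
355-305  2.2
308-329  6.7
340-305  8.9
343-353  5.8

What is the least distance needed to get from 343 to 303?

Enumerating some paths:
343 - 353 - 308 - 303: 5.8+4.7+2.9 = 13.4
343 - 353 - 305 - 308 - 303: 5.8+1.4+4.6+2.9 = 14.7
343 - 353 - 355 - 305 - 308 - 303: 5.8+0.6+2.2+4.6+2.9 = 16.1
343 - 353 - 355 - 310 - 340 - 305 - 308 - 303: 5.8+0.6+2.1+5.3+8.9+4.6+2.9 = 30.2
Cheapest is 343 - 353 - 308 - 303 at 13.4 m.

13.4 m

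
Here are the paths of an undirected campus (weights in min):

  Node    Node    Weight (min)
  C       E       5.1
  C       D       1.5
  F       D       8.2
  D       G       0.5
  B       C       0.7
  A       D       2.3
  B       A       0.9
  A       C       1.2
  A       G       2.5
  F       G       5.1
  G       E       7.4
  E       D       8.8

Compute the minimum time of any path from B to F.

Candidate routes:
B - C - D - G - F: 0.7+1.5+0.5+5.1 = 7.8
B - A - D - G - F: 0.9+2.3+0.5+5.1 = 8.8
B - A - G - F: 0.9+2.5+5.1 = 8.5
The minimum is 7.8 min via B - C - D - G - F.

7.8 min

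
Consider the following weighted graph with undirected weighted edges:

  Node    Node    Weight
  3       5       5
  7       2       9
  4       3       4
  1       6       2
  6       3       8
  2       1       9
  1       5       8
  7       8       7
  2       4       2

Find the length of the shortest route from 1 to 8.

25

Candidate routes:
1–2–7–8: 9+9+7 = 25
1–6–3–4–2–7–8: 2+8+4+2+9+7 = 32
The minimum is 25 via 1–2–7–8.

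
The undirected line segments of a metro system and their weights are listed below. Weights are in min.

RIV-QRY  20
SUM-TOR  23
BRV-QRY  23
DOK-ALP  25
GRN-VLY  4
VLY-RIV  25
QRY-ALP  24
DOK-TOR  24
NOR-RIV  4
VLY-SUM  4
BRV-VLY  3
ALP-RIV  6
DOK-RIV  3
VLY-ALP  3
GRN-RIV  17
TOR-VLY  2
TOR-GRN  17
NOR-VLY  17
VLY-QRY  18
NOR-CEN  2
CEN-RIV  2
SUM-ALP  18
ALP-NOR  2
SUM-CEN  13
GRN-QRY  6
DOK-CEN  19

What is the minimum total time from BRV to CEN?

10 min

Enumerating some paths:
BRV - VLY - ALP - NOR - CEN: 3+3+2+2 = 10
BRV - VLY - ALP - NOR - RIV - CEN: 3+3+2+4+2 = 14
Cheapest is BRV - VLY - ALP - NOR - CEN at 10 min.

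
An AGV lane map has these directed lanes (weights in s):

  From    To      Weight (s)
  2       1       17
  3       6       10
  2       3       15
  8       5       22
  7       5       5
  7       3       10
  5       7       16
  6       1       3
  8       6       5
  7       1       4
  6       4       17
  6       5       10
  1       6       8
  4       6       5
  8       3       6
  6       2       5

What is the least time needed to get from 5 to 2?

Running Dijkstra from 5:
5: 0
7: 16  (via 5)
1: 20  (via 7)
3: 26  (via 7)
6: 28  (via 1)
2: 33  (via 6)
Shortest route: 5–7–1–6–2 = 33 s.

33 s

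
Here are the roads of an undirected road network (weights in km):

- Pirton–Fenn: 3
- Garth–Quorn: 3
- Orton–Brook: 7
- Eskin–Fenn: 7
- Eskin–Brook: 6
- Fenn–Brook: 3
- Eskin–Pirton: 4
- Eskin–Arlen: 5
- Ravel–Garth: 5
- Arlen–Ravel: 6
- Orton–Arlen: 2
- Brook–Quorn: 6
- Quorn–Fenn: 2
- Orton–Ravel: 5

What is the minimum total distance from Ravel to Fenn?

Candidate routes:
Ravel - Garth - Quorn - Brook - Fenn: 5+3+6+3 = 17
Ravel - Garth - Quorn - Fenn: 5+3+2 = 10
Ravel - Orton - Brook - Fenn: 5+7+3 = 15
Ravel - Arlen - Orton - Brook - Fenn: 6+2+7+3 = 18
The minimum is 10 km via Ravel - Garth - Quorn - Fenn.

10 km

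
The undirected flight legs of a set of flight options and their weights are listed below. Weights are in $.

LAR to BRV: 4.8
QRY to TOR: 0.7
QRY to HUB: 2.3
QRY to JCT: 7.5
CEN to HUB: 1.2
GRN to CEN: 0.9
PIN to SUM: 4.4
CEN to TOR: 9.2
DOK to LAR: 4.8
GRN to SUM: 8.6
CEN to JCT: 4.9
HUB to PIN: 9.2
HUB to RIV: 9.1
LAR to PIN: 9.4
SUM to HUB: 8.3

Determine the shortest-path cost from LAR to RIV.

Candidate routes:
LAR - PIN - SUM - HUB - RIV: 9.4+4.4+8.3+9.1 = 31.2
LAR - PIN - SUM - GRN - CEN - HUB - RIV: 9.4+4.4+8.6+0.9+1.2+9.1 = 33.6
LAR - PIN - SUM - GRN - CEN - TOR - QRY - HUB - RIV: 9.4+4.4+8.6+0.9+9.2+0.7+2.3+9.1 = 44.6
LAR - PIN - HUB - RIV: 9.4+9.2+9.1 = 27.7
The minimum is $27.7 via LAR - PIN - HUB - RIV.

$27.7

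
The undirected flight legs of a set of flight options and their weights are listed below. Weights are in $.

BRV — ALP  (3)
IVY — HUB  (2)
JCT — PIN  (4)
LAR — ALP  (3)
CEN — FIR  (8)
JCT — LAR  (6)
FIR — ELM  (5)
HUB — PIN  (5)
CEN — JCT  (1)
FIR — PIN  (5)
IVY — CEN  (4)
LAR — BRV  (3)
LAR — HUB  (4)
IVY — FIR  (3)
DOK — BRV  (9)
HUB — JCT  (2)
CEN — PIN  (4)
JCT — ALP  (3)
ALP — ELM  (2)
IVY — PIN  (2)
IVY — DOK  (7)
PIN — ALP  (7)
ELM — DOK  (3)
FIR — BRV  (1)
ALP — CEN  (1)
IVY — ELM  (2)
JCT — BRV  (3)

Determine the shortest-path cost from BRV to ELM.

$5

Shortest distances from BRV:
BRV: 0
FIR: 1  (via BRV)
JCT: 3  (via BRV)
LAR: 3  (via BRV)
ALP: 3  (via BRV)
CEN: 4  (via JCT)
IVY: 4  (via FIR)
ELM: 5  (via ALP)
Shortest route: BRV → ALP → ELM = $5.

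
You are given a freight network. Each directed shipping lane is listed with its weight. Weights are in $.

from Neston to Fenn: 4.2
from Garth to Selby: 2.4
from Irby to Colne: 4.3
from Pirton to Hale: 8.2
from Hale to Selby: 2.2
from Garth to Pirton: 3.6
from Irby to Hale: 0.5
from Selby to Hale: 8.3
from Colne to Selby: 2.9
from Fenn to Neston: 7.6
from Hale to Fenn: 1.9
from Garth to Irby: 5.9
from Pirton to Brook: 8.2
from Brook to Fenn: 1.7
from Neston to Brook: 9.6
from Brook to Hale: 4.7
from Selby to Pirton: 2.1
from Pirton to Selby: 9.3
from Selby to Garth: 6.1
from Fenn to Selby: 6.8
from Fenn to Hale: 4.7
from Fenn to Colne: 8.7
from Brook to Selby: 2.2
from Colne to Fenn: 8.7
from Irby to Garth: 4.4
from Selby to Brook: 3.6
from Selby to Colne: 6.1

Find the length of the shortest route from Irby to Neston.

Compare a few routes:
Irby - Hale - Fenn - Neston: 0.5+1.9+7.6 = 10
Irby - Hale - Selby - Brook - Fenn - Neston: 0.5+2.2+3.6+1.7+7.6 = 15.6
Cheapest is Irby - Hale - Fenn - Neston at $10.

$10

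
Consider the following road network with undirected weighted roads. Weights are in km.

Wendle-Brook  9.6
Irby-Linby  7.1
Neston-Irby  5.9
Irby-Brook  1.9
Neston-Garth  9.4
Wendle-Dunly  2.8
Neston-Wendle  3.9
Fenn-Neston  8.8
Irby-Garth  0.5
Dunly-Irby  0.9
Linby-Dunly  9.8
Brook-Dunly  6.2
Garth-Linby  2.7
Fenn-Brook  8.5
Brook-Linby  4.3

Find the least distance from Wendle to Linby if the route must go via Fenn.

25.5 km

Shortest Wendle→Fenn: Wendle → Neston → Fenn = 12.7
Shortest Fenn→Linby: Fenn → Brook → Linby = 12.8
Total via Fenn: 12.7 + 12.8 = 25.5 km.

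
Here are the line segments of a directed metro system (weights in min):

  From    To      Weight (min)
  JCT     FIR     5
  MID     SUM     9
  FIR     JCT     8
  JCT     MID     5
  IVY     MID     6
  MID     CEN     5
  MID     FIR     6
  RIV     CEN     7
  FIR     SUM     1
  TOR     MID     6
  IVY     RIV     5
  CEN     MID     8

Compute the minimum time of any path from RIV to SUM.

Running Dijkstra from RIV:
RIV: 0
CEN: 7  (via RIV)
MID: 15  (via CEN)
FIR: 21  (via MID)
SUM: 22  (via FIR)
Shortest route: RIV → CEN → MID → FIR → SUM = 22 min.

22 min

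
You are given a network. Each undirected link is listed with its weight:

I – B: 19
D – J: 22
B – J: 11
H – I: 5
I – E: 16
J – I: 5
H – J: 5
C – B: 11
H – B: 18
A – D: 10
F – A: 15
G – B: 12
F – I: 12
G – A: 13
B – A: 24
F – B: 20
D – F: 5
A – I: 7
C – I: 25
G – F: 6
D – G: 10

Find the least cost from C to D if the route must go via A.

Shortest C→A: C–I–A = 32
Shortest A→D: A–D = 10
Total via A: 32 + 10 = 42.

42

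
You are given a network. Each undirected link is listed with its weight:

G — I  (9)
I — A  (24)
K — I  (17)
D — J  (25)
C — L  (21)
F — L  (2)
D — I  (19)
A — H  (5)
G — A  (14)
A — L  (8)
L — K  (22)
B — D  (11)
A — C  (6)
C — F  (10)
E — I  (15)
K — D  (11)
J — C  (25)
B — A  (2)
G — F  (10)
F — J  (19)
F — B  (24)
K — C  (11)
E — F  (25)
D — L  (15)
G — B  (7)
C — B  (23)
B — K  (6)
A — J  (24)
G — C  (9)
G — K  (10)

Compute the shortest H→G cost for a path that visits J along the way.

Best H to J: H–A–J costing 29
Best J to G: J–F–G costing 29
Total via J: 29 + 29 = 58.

58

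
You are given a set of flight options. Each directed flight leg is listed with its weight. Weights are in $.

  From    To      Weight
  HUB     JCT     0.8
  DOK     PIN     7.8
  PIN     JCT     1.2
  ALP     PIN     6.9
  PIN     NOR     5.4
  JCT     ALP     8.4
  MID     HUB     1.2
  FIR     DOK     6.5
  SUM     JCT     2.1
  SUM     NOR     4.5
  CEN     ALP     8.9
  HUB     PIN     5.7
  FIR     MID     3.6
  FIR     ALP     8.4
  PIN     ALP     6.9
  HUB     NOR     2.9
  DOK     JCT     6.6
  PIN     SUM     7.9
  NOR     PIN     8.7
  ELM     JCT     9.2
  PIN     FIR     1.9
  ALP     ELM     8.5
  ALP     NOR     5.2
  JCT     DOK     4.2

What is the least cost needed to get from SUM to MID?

Candidate routes:
SUM - JCT - ALP - PIN - FIR - MID: 2.1+8.4+6.9+1.9+3.6 = 22.9
SUM - JCT - ALP - NOR - PIN - FIR - MID: 2.1+8.4+5.2+8.7+1.9+3.6 = 29.9
SUM - NOR - PIN - FIR - MID: 4.5+8.7+1.9+3.6 = 18.7
SUM - JCT - DOK - PIN - FIR - MID: 2.1+4.2+7.8+1.9+3.6 = 19.6
The minimum is $18.7 via SUM - NOR - PIN - FIR - MID.

$18.7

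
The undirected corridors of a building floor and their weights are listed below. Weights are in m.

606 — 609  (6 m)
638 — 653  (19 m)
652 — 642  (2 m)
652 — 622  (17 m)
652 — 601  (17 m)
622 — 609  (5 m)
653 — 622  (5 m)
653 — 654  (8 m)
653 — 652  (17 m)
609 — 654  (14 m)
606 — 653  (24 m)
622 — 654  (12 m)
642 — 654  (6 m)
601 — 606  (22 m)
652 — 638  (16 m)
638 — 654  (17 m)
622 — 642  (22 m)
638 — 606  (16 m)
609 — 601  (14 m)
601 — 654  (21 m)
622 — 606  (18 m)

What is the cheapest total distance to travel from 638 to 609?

22 m

Candidate routes:
638 - 606 - 609: 16+6 = 22
638 - 654 - 622 - 609: 17+12+5 = 34
638 - 653 - 622 - 609: 19+5+5 = 29
638 - 654 - 609: 17+14 = 31
Cheapest is 638 - 606 - 609 at 22 m.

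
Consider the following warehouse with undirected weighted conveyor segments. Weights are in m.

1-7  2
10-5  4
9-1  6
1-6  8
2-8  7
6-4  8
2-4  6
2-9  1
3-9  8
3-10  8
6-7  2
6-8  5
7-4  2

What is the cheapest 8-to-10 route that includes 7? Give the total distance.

31 m

Shortest 8→7: 8–6–7 = 7
Best 7 to 10: 7–1–9–3–10 costing 24
Total via 7: 7 + 24 = 31 m.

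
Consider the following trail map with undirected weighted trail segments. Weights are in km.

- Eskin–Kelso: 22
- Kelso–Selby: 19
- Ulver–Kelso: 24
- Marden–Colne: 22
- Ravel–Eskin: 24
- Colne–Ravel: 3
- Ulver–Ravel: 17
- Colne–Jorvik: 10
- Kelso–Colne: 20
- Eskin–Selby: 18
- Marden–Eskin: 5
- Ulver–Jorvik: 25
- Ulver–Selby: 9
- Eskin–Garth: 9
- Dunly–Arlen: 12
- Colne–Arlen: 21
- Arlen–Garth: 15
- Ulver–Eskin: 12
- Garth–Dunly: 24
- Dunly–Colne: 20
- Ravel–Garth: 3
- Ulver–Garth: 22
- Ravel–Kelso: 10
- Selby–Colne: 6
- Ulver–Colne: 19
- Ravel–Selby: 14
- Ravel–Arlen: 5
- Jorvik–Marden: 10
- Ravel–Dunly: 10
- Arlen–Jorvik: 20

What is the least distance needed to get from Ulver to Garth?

20 km

Candidate routes:
Ulver–Selby–Colne–Ravel–Garth: 9+6+3+3 = 21
Ulver–Ravel–Garth: 17+3 = 20
The minimum is 20 km via Ulver–Ravel–Garth.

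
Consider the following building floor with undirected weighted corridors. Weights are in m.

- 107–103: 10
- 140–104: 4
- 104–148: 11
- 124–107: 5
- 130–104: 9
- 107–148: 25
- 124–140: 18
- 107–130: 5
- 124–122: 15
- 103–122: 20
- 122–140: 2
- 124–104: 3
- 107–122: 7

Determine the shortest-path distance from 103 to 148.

29 m

Shortest distances from 103:
103: 0
107: 10  (via 103)
130: 15  (via 107)
124: 15  (via 107)
122: 17  (via 107)
104: 18  (via 124)
140: 19  (via 122)
148: 29  (via 104)
Shortest route: 103–107–124–104–148 = 29 m.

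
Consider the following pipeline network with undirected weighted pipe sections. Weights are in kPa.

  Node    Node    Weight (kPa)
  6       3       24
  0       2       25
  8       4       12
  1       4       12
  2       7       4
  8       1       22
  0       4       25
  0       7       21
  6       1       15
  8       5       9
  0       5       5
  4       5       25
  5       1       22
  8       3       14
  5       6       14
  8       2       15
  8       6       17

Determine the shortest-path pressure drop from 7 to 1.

Running Dijkstra from 7:
7: 0
2: 4  (via 7)
8: 19  (via 2)
0: 21  (via 7)
5: 26  (via 0)
4: 31  (via 8)
3: 33  (via 8)
6: 36  (via 8)
1: 41  (via 8)
Shortest route: 7 → 2 → 8 → 1 = 41 kPa.

41 kPa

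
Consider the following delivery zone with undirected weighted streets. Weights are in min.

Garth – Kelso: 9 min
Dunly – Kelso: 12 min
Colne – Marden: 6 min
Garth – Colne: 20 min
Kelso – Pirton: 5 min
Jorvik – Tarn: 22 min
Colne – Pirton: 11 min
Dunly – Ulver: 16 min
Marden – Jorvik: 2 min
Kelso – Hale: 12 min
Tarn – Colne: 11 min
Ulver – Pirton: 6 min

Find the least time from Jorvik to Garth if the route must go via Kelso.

Shortest Jorvik→Kelso: Jorvik → Marden → Colne → Pirton → Kelso = 24
Best Kelso to Garth: Kelso → Garth costing 9
Total via Kelso: 24 + 9 = 33 min.

33 min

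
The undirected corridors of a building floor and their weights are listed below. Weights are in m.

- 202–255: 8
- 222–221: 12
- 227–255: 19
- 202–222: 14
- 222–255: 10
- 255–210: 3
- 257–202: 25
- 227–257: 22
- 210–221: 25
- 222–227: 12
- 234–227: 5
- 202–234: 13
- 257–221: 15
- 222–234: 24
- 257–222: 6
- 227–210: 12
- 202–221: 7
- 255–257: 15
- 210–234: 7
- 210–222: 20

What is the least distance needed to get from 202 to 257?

20 m

Compare a few routes:
202–221–257: 7+15 = 22
202–222–257: 14+6 = 20
Cheapest is 202–222–257 at 20 m.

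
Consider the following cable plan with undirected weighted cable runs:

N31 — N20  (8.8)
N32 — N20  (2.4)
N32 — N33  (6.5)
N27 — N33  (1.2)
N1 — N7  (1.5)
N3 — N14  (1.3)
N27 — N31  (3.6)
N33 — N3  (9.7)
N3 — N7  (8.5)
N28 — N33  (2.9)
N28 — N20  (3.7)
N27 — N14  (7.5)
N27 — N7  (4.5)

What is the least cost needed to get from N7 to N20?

12.3

Shortest distances from N7:
N7: 0
N1: 1.5  (via N7)
N27: 4.5  (via N7)
N33: 5.7  (via N27)
N31: 8.1  (via N27)
N3: 8.5  (via N7)
N28: 8.6  (via N33)
N14: 9.8  (via N3)
N32: 12.2  (via N33)
N20: 12.3  (via N28)
Shortest route: N7 → N27 → N33 → N28 → N20 = 12.3.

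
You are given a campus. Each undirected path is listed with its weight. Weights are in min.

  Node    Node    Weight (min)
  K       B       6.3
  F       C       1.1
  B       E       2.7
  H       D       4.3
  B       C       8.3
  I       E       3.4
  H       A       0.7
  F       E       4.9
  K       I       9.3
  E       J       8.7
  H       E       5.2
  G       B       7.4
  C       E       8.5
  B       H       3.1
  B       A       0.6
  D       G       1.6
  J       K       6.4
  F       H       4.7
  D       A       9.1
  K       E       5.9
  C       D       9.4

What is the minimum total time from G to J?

18.6 min

Candidate routes:
G → D → H → A → B → E → J: 1.6+4.3+0.7+0.6+2.7+8.7 = 18.6
G → B → E → J: 7.4+2.7+8.7 = 18.8
Cheapest is G → D → H → A → B → E → J at 18.6 min.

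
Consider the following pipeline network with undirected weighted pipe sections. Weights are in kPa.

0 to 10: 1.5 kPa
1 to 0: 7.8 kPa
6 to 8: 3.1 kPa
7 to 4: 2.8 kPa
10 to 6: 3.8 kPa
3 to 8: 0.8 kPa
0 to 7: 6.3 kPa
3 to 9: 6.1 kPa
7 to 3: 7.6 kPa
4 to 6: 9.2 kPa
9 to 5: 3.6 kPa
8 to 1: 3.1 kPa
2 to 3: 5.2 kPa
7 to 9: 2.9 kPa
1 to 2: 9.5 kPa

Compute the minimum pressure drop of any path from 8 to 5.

Candidate routes:
8 → 6 → 10 → 0 → 7 → 9 → 5: 3.1+3.8+1.5+6.3+2.9+3.6 = 21.2
8 → 6 → 4 → 7 → 9 → 5: 3.1+9.2+2.8+2.9+3.6 = 21.6
8 → 3 → 9 → 5: 0.8+6.1+3.6 = 10.5
8 → 3 → 7 → 9 → 5: 0.8+7.6+2.9+3.6 = 14.9
The minimum is 10.5 kPa via 8 → 3 → 9 → 5.

10.5 kPa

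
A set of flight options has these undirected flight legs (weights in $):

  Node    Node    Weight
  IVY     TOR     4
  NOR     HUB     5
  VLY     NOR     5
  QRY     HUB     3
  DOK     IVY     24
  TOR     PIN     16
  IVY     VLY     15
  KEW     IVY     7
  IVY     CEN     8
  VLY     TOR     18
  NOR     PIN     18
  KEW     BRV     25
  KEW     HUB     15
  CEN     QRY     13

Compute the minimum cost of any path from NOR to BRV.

$45

Shortest distances from NOR:
NOR: 0
HUB: 5  (via NOR)
VLY: 5  (via NOR)
QRY: 8  (via HUB)
PIN: 18  (via NOR)
IVY: 20  (via VLY)
KEW: 20  (via HUB)
CEN: 21  (via QRY)
TOR: 23  (via VLY)
DOK: 44  (via IVY)
BRV: 45  (via KEW)
Shortest route: NOR → HUB → KEW → BRV = $45.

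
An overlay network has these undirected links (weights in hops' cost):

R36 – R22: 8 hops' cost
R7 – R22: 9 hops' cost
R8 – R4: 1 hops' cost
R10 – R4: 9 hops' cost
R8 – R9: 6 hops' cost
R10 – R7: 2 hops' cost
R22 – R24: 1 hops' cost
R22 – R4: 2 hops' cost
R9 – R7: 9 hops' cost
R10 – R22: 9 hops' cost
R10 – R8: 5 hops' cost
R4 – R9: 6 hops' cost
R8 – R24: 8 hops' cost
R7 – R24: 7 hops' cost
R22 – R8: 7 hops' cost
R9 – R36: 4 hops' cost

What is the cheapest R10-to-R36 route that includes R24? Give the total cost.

18 hops' cost

Best R10 to R24: R10 → R7 → R24 costing 9
Shortest R24→R36: R24 → R22 → R36 = 9
Total via R24: 9 + 9 = 18 hops' cost.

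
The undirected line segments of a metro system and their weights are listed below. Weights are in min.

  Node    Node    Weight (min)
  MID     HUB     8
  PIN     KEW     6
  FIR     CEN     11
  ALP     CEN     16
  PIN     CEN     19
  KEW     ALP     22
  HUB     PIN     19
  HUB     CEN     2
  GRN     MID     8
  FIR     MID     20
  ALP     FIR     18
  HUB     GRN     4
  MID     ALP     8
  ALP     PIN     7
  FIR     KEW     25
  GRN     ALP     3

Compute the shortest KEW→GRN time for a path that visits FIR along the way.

Shortest KEW→FIR: KEW–FIR = 25
Shortest FIR→GRN: FIR–CEN–HUB–GRN = 17
Total via FIR: 25 + 17 = 42 min.

42 min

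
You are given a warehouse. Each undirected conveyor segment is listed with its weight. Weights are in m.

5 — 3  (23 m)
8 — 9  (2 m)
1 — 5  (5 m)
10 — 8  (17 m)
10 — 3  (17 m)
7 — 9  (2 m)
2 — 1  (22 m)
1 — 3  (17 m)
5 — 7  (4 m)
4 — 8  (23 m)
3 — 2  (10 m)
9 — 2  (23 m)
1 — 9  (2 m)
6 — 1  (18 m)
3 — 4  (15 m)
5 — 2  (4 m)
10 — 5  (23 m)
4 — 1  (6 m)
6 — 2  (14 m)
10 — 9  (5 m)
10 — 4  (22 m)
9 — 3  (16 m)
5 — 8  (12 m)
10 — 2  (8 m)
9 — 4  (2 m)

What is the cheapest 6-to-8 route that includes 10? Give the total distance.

29 m

Best 6 to 10: 6 → 2 → 10 costing 22
Best 10 to 8: 10 → 9 → 8 costing 7
Total via 10: 22 + 7 = 29 m.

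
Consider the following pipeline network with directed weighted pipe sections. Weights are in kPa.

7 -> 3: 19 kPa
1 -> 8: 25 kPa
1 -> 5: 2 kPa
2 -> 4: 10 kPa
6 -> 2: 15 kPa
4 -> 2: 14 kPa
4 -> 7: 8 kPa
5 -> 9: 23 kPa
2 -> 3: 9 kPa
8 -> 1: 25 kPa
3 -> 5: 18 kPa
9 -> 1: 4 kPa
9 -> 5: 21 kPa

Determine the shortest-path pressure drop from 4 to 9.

64 kPa

Shortest distances from 4:
4: 0
7: 8  (via 4)
2: 14  (via 4)
3: 23  (via 2)
5: 41  (via 3)
9: 64  (via 5)
Shortest route: 4–2–3–5–9 = 64 kPa.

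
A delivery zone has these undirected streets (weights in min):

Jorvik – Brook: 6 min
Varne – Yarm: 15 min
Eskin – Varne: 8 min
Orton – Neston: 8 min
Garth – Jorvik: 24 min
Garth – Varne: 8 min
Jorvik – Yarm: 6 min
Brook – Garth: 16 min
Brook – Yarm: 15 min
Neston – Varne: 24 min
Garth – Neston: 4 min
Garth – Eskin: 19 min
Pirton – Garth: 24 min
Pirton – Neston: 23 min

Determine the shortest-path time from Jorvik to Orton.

34 min

Shortest distances from Jorvik:
Jorvik: 0
Yarm: 6  (via Jorvik)
Brook: 6  (via Jorvik)
Varne: 21  (via Yarm)
Garth: 22  (via Brook)
Neston: 26  (via Garth)
Eskin: 29  (via Varne)
Orton: 34  (via Neston)
Shortest route: Jorvik → Brook → Garth → Neston → Orton = 34 min.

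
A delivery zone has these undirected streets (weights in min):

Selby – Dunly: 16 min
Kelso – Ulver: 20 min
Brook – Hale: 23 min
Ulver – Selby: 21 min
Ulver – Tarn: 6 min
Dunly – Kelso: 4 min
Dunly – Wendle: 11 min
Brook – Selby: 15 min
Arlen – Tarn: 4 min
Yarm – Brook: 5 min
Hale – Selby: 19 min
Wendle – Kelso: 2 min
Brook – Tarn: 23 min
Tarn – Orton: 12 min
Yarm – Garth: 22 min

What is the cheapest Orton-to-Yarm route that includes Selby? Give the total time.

59 min

Shortest Orton→Selby: Orton–Tarn–Ulver–Selby = 39
Best Selby to Yarm: Selby–Brook–Yarm costing 20
Total via Selby: 39 + 20 = 59 min.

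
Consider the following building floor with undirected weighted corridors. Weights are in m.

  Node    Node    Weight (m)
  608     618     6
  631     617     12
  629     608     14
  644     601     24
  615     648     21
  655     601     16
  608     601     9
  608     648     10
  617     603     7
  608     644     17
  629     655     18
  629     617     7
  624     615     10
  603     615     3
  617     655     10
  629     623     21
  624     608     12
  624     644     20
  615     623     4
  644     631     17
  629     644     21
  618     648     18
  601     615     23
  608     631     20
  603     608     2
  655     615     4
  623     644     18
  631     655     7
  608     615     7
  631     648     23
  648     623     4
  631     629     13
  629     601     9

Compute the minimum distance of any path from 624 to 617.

20 m

Shortest distances from 624:
624: 0
615: 10  (via 624)
608: 12  (via 624)
603: 13  (via 615)
623: 14  (via 615)
655: 14  (via 615)
648: 18  (via 623)
618: 18  (via 608)
644: 20  (via 624)
617: 20  (via 603)
Shortest route: 624 → 615 → 603 → 617 = 20 m.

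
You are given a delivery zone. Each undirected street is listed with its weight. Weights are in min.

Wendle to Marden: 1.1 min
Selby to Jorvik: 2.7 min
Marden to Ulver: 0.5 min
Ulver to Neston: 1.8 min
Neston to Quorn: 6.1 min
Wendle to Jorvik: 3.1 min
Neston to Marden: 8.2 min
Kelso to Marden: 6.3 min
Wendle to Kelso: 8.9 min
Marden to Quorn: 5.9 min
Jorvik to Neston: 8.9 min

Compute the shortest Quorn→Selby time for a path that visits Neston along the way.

Shortest Quorn→Neston: Quorn → Neston = 6.1
Shortest Neston→Selby: Neston → Ulver → Marden → Wendle → Jorvik → Selby = 9.2
Total via Neston: 6.1 + 9.2 = 15.3 min.

15.3 min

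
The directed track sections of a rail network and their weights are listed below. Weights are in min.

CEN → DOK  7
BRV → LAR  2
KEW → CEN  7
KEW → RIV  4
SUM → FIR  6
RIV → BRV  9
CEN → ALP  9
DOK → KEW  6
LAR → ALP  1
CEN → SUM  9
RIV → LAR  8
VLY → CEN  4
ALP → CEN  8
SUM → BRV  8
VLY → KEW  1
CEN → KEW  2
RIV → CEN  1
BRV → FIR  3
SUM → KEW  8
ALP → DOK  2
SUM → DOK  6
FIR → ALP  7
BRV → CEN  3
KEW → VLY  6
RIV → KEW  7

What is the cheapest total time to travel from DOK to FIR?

22 min

Running Dijkstra from DOK:
DOK: 0
KEW: 6  (via DOK)
RIV: 10  (via KEW)
CEN: 11  (via RIV)
VLY: 12  (via KEW)
LAR: 18  (via RIV)
BRV: 19  (via RIV)
ALP: 19  (via LAR)
SUM: 20  (via CEN)
FIR: 22  (via BRV)
Shortest route: DOK → KEW → RIV → BRV → FIR = 22 min.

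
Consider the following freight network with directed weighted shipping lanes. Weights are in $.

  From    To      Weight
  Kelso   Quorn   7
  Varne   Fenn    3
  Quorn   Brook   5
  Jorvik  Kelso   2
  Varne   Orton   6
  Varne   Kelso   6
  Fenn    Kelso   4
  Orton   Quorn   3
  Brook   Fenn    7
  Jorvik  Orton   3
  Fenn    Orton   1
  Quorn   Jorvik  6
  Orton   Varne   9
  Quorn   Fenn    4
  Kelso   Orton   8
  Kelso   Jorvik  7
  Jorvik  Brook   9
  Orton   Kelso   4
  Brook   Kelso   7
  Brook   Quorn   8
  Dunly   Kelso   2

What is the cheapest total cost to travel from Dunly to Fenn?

$13

Enumerating some paths:
Dunly–Kelso–Quorn–Fenn: 2+7+4 = 13
Dunly–Kelso–Jorvik–Orton–Quorn–Fenn: 2+7+3+3+4 = 19
Dunly–Kelso–Orton–Quorn–Fenn: 2+8+3+4 = 17
Cheapest is Dunly–Kelso–Quorn–Fenn at $13.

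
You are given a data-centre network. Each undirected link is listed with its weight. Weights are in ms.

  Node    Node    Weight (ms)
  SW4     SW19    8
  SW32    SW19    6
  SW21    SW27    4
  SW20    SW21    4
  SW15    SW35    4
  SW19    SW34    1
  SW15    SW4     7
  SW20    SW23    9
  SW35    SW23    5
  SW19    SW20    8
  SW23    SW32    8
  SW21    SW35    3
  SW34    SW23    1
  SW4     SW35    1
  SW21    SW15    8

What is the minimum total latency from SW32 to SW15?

17 ms

Settle nodes by increasing distance from SW32:
SW32: 0
SW19: 6  (via SW32)
SW34: 7  (via SW19)
SW23: 8  (via SW32)
SW35: 13  (via SW23)
SW20: 14  (via SW19)
SW4: 14  (via SW19)
SW21: 16  (via SW35)
SW15: 17  (via SW35)
Shortest route: SW32–SW23–SW35–SW15 = 17 ms.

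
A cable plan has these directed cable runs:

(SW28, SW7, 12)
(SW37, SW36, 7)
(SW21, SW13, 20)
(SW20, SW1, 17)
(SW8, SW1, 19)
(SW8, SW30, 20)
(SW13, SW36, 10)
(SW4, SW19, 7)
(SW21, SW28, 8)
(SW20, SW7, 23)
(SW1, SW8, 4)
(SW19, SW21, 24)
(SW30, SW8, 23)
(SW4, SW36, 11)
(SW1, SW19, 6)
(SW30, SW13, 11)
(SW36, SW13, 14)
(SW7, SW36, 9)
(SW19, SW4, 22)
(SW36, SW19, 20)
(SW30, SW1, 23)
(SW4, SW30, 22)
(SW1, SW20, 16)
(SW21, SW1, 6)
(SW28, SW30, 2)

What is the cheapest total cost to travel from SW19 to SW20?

Running Dijkstra from SW19:
SW19: 0
SW4: 22  (via SW19)
SW21: 24  (via SW19)
SW1: 30  (via SW21)
SW28: 32  (via SW21)
SW36: 33  (via SW4)
SW8: 34  (via SW1)
SW30: 34  (via SW28)
SW13: 44  (via SW21)
SW7: 44  (via SW28)
SW20: 46  (via SW1)
Shortest route: SW19 → SW21 → SW1 → SW20 = 46.

46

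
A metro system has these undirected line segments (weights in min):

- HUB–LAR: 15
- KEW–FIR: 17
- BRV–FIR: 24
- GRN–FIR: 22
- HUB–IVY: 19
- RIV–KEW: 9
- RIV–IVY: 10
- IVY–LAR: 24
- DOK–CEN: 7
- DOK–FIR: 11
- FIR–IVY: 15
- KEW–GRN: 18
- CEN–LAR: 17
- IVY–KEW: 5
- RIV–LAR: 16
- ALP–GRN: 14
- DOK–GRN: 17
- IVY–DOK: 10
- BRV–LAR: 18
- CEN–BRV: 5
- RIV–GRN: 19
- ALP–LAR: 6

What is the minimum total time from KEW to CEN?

Running Dijkstra from KEW:
KEW: 0
IVY: 5  (via KEW)
RIV: 9  (via KEW)
DOK: 15  (via IVY)
FIR: 17  (via KEW)
GRN: 18  (via KEW)
CEN: 22  (via DOK)
Shortest route: KEW–IVY–DOK–CEN = 22 min.

22 min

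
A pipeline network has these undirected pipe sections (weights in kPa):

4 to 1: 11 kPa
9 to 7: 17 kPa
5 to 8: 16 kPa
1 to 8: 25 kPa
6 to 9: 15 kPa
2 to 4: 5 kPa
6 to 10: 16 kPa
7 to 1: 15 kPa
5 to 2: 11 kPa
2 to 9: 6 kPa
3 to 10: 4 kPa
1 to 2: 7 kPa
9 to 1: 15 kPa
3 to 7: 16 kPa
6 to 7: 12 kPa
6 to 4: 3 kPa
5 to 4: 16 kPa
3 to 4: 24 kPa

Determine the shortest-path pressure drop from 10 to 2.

24 kPa

Candidate routes:
10 → 6 → 4 → 2: 16+3+5 = 24
10 → 6 → 4 → 1 → 2: 16+3+11+7 = 37
10 → 6 → 9 → 2: 16+15+6 = 37
10 → 3 → 4 → 2: 4+24+5 = 33
The minimum is 24 kPa via 10 → 6 → 4 → 2.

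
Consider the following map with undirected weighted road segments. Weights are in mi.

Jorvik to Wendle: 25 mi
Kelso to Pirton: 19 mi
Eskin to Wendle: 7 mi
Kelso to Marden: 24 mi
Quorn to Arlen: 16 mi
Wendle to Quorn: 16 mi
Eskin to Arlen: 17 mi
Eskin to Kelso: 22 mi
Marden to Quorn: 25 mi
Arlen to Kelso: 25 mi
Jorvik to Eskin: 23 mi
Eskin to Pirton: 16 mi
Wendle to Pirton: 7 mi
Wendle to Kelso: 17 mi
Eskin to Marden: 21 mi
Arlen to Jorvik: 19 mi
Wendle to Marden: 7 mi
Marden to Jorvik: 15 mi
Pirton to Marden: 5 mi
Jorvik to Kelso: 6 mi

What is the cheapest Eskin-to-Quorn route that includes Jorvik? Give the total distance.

Best Eskin to Jorvik: Eskin–Jorvik costing 23
Best Jorvik to Quorn: Jorvik–Arlen–Quorn costing 35
Total via Jorvik: 23 + 35 = 58 mi.

58 mi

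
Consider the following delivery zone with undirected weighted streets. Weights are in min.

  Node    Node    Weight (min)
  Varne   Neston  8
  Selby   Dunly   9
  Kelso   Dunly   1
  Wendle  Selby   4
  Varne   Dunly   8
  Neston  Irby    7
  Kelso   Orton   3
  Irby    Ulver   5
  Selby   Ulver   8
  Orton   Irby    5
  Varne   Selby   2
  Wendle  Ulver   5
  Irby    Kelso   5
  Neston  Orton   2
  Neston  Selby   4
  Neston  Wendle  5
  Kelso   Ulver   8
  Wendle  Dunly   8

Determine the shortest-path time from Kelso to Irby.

Running Dijkstra from Kelso:
Kelso: 0
Dunly: 1  (via Kelso)
Orton: 3  (via Kelso)
Irby: 5  (via Kelso)
Shortest route: Kelso → Irby = 5 min.

5 min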